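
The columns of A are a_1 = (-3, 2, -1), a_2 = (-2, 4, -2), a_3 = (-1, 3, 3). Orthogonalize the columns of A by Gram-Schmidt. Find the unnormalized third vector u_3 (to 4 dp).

q_1 = a_1/‖a_1‖ = (-3, 2, -1)/3.7417 = (-0.8018, 0.5345, -0.2673).
r_{12} = q_1·a_2 = 4.2762.
u_2 = a_2 − 4.2762·q_1 = (1.4286, 1.7143, -0.8571).
‖u_2‖ = 2.3905, so q_2 = (0.5976, 0.7171, -0.3586).
r_{13} = q_1·a_3 = 1.6036; r_{23} = q_2·a_3 = 0.4781.
u_3 = a_3 − 1.6036·q_1 − 0.4781·q_2 = (0.0000, 1.8000, 3.6000).

u_3 = (0.0000, 1.8000, 3.6000)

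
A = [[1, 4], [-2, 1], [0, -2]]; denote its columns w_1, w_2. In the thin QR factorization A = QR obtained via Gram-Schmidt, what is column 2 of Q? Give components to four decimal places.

e_1 = w_1/‖w_1‖ = (1, -2, 0)/2.2361 = (0.4472, -0.8944, 0.0000).
r_{12} = e_1·w_2 = 0.8944.
u_2 = w_2 − 0.8944·e_1 = (3.6000, 1.8000, -2.0000).
‖u_2‖ = 4.4944, so e_2 = (0.8010, 0.4005, -0.4450).

e_2 = (0.8010, 0.4005, -0.4450)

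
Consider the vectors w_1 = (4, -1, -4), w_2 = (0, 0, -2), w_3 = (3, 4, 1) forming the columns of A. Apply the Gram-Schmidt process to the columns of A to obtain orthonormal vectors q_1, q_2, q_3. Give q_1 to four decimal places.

q_1 = (0.6963, -0.1741, -0.6963)

w_1 = (4, -1, -4); ‖w_1‖ = 5.7446, so q_1 = (0.6963, -0.1741, -0.6963).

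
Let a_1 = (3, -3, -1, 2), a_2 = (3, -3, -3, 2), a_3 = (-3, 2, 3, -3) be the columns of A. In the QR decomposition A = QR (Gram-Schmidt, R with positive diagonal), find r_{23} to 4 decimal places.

q_1 = a_1/‖a_1‖ = (3, -3, -1, 2)/4.7958 = (0.6255, -0.6255, -0.2085, 0.4170).
r_{12} = q_1·a_2 = 5.2129.
u_2 = a_2 − 5.2129·q_1 = (-0.2609, 0.2609, -1.9130, -0.1739).
‖u_2‖ = 1.9560, so q_2 = (-0.1334, 0.1334, -0.9780, -0.0889).
r_{23} = q_2·a_3 = -2.0005.

r_{23} = -2.0005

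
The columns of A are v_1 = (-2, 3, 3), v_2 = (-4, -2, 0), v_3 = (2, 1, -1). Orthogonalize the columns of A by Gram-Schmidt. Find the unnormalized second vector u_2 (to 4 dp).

v_1 = (-2, 3, 3); ‖v_1‖ = 4.6904, so q_1 = (-0.4264, 0.6396, 0.6396).
q_1·v_2 = (-0.4264)·(-4) + 0.6396·(-2) + 0.6396·0 = 0.4264.
u_2 = v_2 − 0.4264·q_1 = (-3.8182, -2.2727, -0.2727).

u_2 = (-3.8182, -2.2727, -0.2727)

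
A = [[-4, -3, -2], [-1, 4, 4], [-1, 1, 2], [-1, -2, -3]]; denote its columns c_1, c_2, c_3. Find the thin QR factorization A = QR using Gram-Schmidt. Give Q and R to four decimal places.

e_1 = c_1/‖c_1‖ = (-4, -1, -1, -1)/4.3589 = (-0.9177, -0.2294, -0.2294, -0.2294).
r_{12} = e_1·c_2 = 2.0647.
u_2 = c_2 − 2.0647·e_1 = (-1.1053, 4.4737, 1.4737, -1.5263).
‖u_2‖ = 5.0731, so e_2 = (-0.2179, 0.8818, 0.2905, -0.3009).
r_{13} = e_1·c_3 = 1.1471; r_{23} = e_2·c_3 = 5.4466.
u_3 = c_3 − 1.1471·e_1 − 5.4466·e_2 = (0.2393, -0.5399, 0.6810, -1.0982).
‖u_3‖ = 1.4207, so e_3 = (0.1684, -0.3800, 0.4793, -0.7730).

Q = [[-0.9177, -0.2179, 0.1684], [-0.2294, 0.8818, -0.3800], [-0.2294, 0.2905, 0.4793], [-0.2294, -0.3009, -0.7730]], R = [[4.3589, 2.0647, 1.1471], [0.0000, 5.0731, 5.4466], [0.0000, 0.0000, 1.4207]]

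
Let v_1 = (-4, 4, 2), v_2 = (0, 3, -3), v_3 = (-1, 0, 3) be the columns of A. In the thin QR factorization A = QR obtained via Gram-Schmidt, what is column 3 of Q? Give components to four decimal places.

v_1 = (-4, 4, 2); ‖v_1‖ = 6.0000, so q_1 = (-0.6667, 0.6667, 0.3333).
q_1·v_2 = (-0.6667)·0 + 0.6667·3 + 0.3333·(-3) = 1.0000.
u_2 = v_2 − 1.0000·q_1 = (0.6667, 2.3333, -3.3333).
‖u_2‖ = 4.1231, so q_2 = (0.1617, 0.5659, -0.8085).
q_1·v_3 = (-0.6667)·(-1) + 0.6667·0 + 0.3333·3 = 1.6667; q_2·v_3 = 0.1617·(-1) + 0.5659·0 + (-0.8085)·3 = -2.5870.
u_3 = v_3 − 1.6667·q_1 + 2.5870·q_2 = (0.5294, 0.3529, 0.3529).
‖u_3‖ = 0.7276, so q_3 = (0.7276, 0.4851, 0.4851).

q_3 = (0.7276, 0.4851, 0.4851)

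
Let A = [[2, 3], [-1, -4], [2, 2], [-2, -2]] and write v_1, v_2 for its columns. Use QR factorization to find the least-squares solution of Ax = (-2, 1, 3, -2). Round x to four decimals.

v_1 = (2, -1, 2, -2); ‖v_1‖ = 3.6056, so e_1 = (0.5547, -0.2774, 0.5547, -0.5547).
e_1·v_2 = 0.5547·3 + (-0.2774)·(-4) + 0.5547·2 + (-0.5547)·(-2) = 4.9923.
u_2 = v_2 − 4.9923·e_1 = (0.2308, -2.6154, -0.7692, 0.7692).
‖u_2‖ = 2.8420, so e_2 = (0.0812, -0.9203, -0.2707, 0.2707).
Qᵀb = (1.3868, -2.4360).
Back-substitute: x_2 = -2.4360/2.8420 = -0.8571.
x_1 = (1.3868 − 4.9923·(-0.8571))/3.6056 = 1.5714.

x = (1.5714, -0.8571)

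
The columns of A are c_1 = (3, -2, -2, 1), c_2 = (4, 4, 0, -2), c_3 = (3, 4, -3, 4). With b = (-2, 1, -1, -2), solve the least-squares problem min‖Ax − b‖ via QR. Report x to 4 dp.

c_1 = (3, -2, -2, 1); ‖c_1‖ = 4.2426, so e_1 = (0.7071, -0.4714, -0.4714, 0.2357).
e_1·c_2 = 0.7071·4 + (-0.4714)·4 + (-0.4714)·0 + 0.2357·(-2) = 0.4714.
u_2 = c_2 − 0.4714·e_1 = (3.6667, 4.2222, 0.2222, -2.1111).
‖u_2‖ = 5.9815, so e_2 = (0.6130, 0.7059, 0.0372, -0.3529).
e_1·c_3 = 0.7071·3 + (-0.4714)·4 + (-0.4714)·(-3) + 0.2357·4 = 2.5927; e_2·c_3 = 0.6130·3 + 0.7059·4 + 0.0372·(-3) + (-0.3529)·4 = 3.1393.
u_3 = c_3 − 2.5927·e_1 − 3.1393·e_2 = (-0.7578, 3.0062, -1.8944, 4.4969).
‖u_3‖ = 5.7812, so e_3 = (-0.1311, 0.5200, -0.3277, 0.7778).
Qᵀb = (-1.8856, 0.1486, -0.4459).
Back-substitute: x_3 = -0.4459/5.7812 = -0.0771.
x_2 = (0.1486 − 3.1393·(-0.0771))/5.9815 = 0.0653.
x_1 = (-1.8856 − 0.4714·0.0653 − 2.5927·(-0.0771))/4.2426 = -0.4046.

x = (-0.4046, 0.0653, -0.0771)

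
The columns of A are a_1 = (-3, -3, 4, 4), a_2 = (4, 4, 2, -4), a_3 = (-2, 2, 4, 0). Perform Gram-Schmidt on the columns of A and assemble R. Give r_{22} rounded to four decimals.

r_{22} = 5.6143

a_1 = (-3, -3, 4, 4); ‖a_1‖ = 7.0711, so q_1 = (-0.4243, -0.4243, 0.5657, 0.5657).
q_1·a_2 = (-0.4243)·4 + (-0.4243)·4 + 0.5657·2 + 0.5657·(-4) = -4.5255.
u_2 = a_2 + 4.5255·q_1 = (2.0800, 2.0800, 4.5600, -1.4400).
r_{22} = ‖u_2‖ = 5.6143.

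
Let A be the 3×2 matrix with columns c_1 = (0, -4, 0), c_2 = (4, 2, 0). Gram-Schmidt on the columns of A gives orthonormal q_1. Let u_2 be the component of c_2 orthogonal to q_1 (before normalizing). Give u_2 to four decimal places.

u_2 = (4.0000, 0.0000, 0.0000)

c_1 = (0, -4, 0); ‖c_1‖ = 4.0000, so q_1 = (0.0000, -1.0000, 0.0000).
q_1·c_2 = 0.0000·4 + (-1.0000)·2 + 0.0000·0 = -2.0000.
u_2 = c_2 + 2.0000·q_1 = (4.0000, 0.0000, 0.0000).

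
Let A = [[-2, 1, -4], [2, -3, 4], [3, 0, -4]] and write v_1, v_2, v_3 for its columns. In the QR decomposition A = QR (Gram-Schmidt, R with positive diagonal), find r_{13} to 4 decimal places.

v_1 = (-2, 2, 3); ‖v_1‖ = 4.1231, so e_1 = (-0.4851, 0.4851, 0.7276).
r_{13} = e_1·v_3 = 0.9701.

r_{13} = 0.9701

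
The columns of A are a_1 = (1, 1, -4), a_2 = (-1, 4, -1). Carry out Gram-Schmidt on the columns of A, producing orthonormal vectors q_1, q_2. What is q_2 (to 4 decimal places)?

a_1 = (1, 1, -4); ‖a_1‖ = 4.2426, so q_1 = (0.2357, 0.2357, -0.9428).
q_1·a_2 = 0.2357·(-1) + 0.2357·4 + (-0.9428)·(-1) = 1.6499.
u_2 = a_2 − 1.6499·q_1 = (-1.3889, 3.6111, 0.5556).
‖u_2‖ = 3.9087, so q_2 = (-0.3553, 0.9239, 0.1421).

q_2 = (-0.3553, 0.9239, 0.1421)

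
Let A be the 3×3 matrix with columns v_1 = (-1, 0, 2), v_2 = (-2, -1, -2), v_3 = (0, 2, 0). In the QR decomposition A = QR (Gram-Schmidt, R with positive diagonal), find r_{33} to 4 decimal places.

v_1 = (-1, 0, 2); ‖v_1‖ = 2.2361, so e_1 = (-0.4472, 0.0000, 0.8944).
e_1·v_2 = (-0.4472)·(-2) + 0.0000·(-1) + 0.8944·(-2) = -0.8944.
u_2 = v_2 + 0.8944·e_1 = (-2.4000, -1.0000, -1.2000).
‖u_2‖ = 2.8636, so e_2 = (-0.8381, -0.3492, -0.4191).
e_1·v_3 = (-0.4472)·0 + 0.0000·2 + 0.8944·0 = 0.0000; e_2·v_3 = (-0.8381)·0 + (-0.3492)·2 + (-0.4191)·0 = -0.6984.
u_3 = v_3 + 0.0000·e_1 + 0.6984·e_2 = (-0.5854, 1.7561, -0.2927).
r_{33} = ‖u_3‖ = 1.8741.

r_{33} = 1.8741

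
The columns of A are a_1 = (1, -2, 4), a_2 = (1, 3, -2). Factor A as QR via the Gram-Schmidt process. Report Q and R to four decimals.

Q = [[0.2182, 0.6636], [-0.4364, 0.7222], [0.8729, 0.1952]], R = [[4.5826, -2.8368], [0.0000, 2.4398]]

a_1 = (1, -2, 4); ‖a_1‖ = 4.5826, so e_1 = (0.2182, -0.4364, 0.8729).
e_1·a_2 = 0.2182·1 + (-0.4364)·3 + 0.8729·(-2) = -2.8368.
u_2 = a_2 + 2.8368·e_1 = (1.6190, 1.7619, 0.4762).
‖u_2‖ = 2.4398, so e_2 = (0.6636, 0.7222, 0.1952).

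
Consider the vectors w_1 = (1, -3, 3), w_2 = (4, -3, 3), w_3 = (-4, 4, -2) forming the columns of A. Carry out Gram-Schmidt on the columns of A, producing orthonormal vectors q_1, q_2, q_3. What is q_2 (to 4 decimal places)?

q_2 = (0.9733, 0.1622, -0.1622)

q_1 = w_1/‖w_1‖ = (1, -3, 3)/4.3589 = (0.2294, -0.6882, 0.6882).
r_{12} = q_1·w_2 = 5.0471.
u_2 = w_2 − 5.0471·q_1 = (2.8421, 0.4737, -0.4737).
‖u_2‖ = 2.9200, so q_2 = (0.9733, 0.1622, -0.1622).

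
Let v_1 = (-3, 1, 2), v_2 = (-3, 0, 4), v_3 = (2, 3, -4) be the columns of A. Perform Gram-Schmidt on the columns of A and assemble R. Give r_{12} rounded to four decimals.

v_1 = (-3, 1, 2); ‖v_1‖ = 3.7417, so e_1 = (-0.8018, 0.2673, 0.5345).
r_{12} = e_1·v_2 = 4.5434.

r_{12} = 4.5434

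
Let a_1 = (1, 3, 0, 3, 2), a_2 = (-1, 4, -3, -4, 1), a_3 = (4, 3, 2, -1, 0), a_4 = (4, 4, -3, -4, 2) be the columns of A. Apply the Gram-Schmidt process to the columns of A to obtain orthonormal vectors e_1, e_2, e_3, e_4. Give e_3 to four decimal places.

a_1 = (1, 3, 0, 3, 2); ‖a_1‖ = 4.7958, so e_1 = (0.2085, 0.6255, 0.0000, 0.6255, 0.4170).
e_1·a_2 = 0.2085·(-1) + 0.6255·4 + 0.0000·(-3) + 0.6255·(-4) + 0.4170·1 = 0.2085.
u_2 = a_2 − 0.2085·e_1 = (-1.0435, 3.8696, -3.0000, -4.1304, 0.9130).
‖u_2‖ = 6.5541, so e_2 = (-0.1592, 0.5904, -0.4577, -0.6302, 0.1393).
e_1·a_3 = 0.2085·4 + 0.6255·3 + 0.0000·2 + 0.6255·(-1) + 0.4170·0 = 2.0851; e_2·a_3 = (-0.1592)·4 + 0.5904·3 + (-0.4577)·2 + (-0.6302)·(-1) + 0.1393·0 = 0.8491.
u_3 = a_3 − 2.0851·e_1 − 0.8491·e_2 = (3.7004, 1.1943, 2.3887, -1.7692, -0.9879).
‖u_3‖ = 4.9931, so e_3 = (0.7411, 0.2392, 0.4784, -0.3543, -0.1978).

e_3 = (0.7411, 0.2392, 0.4784, -0.3543, -0.1978)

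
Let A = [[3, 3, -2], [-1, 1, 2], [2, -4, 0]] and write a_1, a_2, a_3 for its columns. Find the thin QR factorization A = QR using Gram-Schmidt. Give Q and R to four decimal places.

Q = [[0.8018, 0.5883, 0.1048], [-0.2673, 0.1961, 0.9435], [0.5345, -0.7845, 0.3145]], R = [[3.7417, 0.0000, -2.1381], [0.0000, 5.0990, -0.7845], [0.0000, 0.0000, 1.6773]]

a_1 = (3, -1, 2); ‖a_1‖ = 3.7417, so q_1 = (0.8018, -0.2673, 0.5345).
q_1·a_2 = 0.8018·3 + (-0.2673)·1 + 0.5345·(-4) = 0.0000.
u_2 = a_2 + 0.0000·q_1 = (3.0000, 1.0000, -4.0000).
‖u_2‖ = 5.0990, so q_2 = (0.5883, 0.1961, -0.7845).
q_1·a_3 = 0.8018·(-2) + (-0.2673)·2 + 0.5345·0 = -2.1381; q_2·a_3 = 0.5883·(-2) + 0.1961·2 + (-0.7845)·0 = -0.7845.
u_3 = a_3 + 2.1381·q_1 + 0.7845·q_2 = (0.1758, 1.5824, 0.5275).
‖u_3‖ = 1.6773, so q_3 = (0.1048, 0.9435, 0.3145).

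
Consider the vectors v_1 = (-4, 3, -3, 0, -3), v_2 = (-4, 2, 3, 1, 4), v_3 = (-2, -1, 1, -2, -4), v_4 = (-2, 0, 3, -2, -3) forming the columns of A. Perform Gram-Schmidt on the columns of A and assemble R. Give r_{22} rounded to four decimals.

v_1 = (-4, 3, -3, 0, -3); ‖v_1‖ = 6.5574, so q_1 = (-0.6100, 0.4575, -0.4575, 0.0000, -0.4575).
q_1·v_2 = (-0.6100)·(-4) + 0.4575·2 + (-0.4575)·3 + 0.0000·1 + (-0.4575)·4 = 0.1525.
u_2 = v_2 − 0.1525·q_1 = (-3.9070, 1.9302, 3.0698, 1.0000, 4.0698).
r_{22} = ‖u_2‖ = 6.7806.

r_{22} = 6.7806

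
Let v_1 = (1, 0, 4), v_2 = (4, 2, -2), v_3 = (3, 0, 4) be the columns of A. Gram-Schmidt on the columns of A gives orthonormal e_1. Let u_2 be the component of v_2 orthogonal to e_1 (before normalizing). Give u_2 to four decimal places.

v_1 = (1, 0, 4); ‖v_1‖ = 4.1231, so e_1 = (0.2425, 0.0000, 0.9701).
e_1·v_2 = 0.2425·4 + 0.0000·2 + 0.9701·(-2) = -0.9701.
u_2 = v_2 + 0.9701·e_1 = (4.2353, 2.0000, -1.0588).

u_2 = (4.2353, 2.0000, -1.0588)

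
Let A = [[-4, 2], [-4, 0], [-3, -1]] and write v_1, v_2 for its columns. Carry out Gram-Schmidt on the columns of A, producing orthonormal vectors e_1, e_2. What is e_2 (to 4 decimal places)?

e_2 = (0.7217, -0.2328, -0.6519)

v_1 = (-4, -4, -3); ‖v_1‖ = 6.4031, so e_1 = (-0.6247, -0.6247, -0.4685).
e_1·v_2 = (-0.6247)·2 + (-0.6247)·0 + (-0.4685)·(-1) = -0.7809.
u_2 = v_2 + 0.7809·e_1 = (1.5122, -0.4878, -1.3659).
‖u_2‖ = 2.0953, so e_2 = (0.7217, -0.2328, -0.6519).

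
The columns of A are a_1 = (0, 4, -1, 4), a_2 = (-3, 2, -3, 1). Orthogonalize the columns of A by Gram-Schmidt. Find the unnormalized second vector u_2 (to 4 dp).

u_2 = (-3.0000, 0.1818, -2.5455, -0.8182)

e_1 = a_1/‖a_1‖ = (0, 4, -1, 4)/5.7446 = (0.0000, 0.6963, -0.1741, 0.6963).
r_{12} = e_1·a_2 = 2.6112.
u_2 = a_2 − 2.6112·e_1 = (-3.0000, 0.1818, -2.5455, -0.8182).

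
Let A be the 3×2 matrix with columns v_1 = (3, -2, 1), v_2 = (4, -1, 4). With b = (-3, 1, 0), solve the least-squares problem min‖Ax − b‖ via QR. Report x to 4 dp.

v_1 = (3, -2, 1); ‖v_1‖ = 3.7417, so e_1 = (0.8018, -0.5345, 0.2673).
e_1·v_2 = 0.8018·4 + (-0.5345)·(-1) + 0.2673·4 = 4.8107.
u_2 = v_2 − 4.8107·e_1 = (0.1429, 1.5714, 2.7143).
‖u_2‖ = 3.1396, so e_2 = (0.0455, 0.5005, 0.8645).
Qᵀb = (-2.9399, 0.3640).
Back-substitute: x_2 = 0.3640/3.1396 = 0.1159.
x_1 = (-2.9399 − 4.8107·0.1159)/3.7417 = -0.9348.

x = (-0.9348, 0.1159)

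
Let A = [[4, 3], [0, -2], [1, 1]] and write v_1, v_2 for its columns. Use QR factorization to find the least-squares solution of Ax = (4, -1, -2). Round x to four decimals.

x = (0.5797, 0.3188)

q_1 = v_1/‖v_1‖ = (4, 0, 1)/4.1231 = (0.9701, 0.0000, 0.2425).
r_{12} = q_1·v_2 = 3.1530.
u_2 = v_2 − 3.1530·q_1 = (-0.0588, -2.0000, 0.2353).
‖u_2‖ = 2.0147, so q_2 = (-0.0292, -0.9927, 0.1168).
Qᵀb = (3.3955, 0.6424).
Back-substitute: x_2 = 0.6424/2.0147 = 0.3188.
x_1 = (3.3955 − 3.1530·0.3188)/4.1231 = 0.5797.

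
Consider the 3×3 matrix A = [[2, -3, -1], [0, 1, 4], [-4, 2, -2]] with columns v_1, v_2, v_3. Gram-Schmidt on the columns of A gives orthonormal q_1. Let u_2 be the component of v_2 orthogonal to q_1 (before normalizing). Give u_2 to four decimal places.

q_1 = v_1/‖v_1‖ = (2, 0, -4)/4.4721 = (0.4472, 0.0000, -0.8944).
r_{12} = q_1·v_2 = -3.1305.
u_2 = v_2 + 3.1305·q_1 = (-1.6000, 1.0000, -0.8000).

u_2 = (-1.6000, 1.0000, -0.8000)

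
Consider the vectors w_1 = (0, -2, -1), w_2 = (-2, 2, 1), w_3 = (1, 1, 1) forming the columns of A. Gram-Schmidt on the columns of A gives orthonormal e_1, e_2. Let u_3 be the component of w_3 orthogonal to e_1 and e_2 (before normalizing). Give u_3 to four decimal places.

w_1 = (0, -2, -1); ‖w_1‖ = 2.2361, so e_1 = (0.0000, -0.8944, -0.4472).
e_1·w_2 = 0.0000·(-2) + (-0.8944)·2 + (-0.4472)·1 = -2.2361.
u_2 = w_2 + 2.2361·e_1 = (-2.0000, 0.0000, 0.0000).
‖u_2‖ = 2.0000, so e_2 = (-1.0000, 0.0000, 0.0000).
e_1·w_3 = 0.0000·1 + (-0.8944)·1 + (-0.4472)·1 = -1.3416; e_2·w_3 = (-1.0000)·1 + 0.0000·1 + 0.0000·1 = -1.0000.
u_3 = w_3 + 1.3416·e_1 + 1.0000·e_2 = (0.0000, -0.2000, 0.4000).

u_3 = (0.0000, -0.2000, 0.4000)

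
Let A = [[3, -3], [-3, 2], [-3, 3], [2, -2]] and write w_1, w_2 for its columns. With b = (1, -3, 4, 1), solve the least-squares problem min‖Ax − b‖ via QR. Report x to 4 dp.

x = (3.6364, 3.9545)

e_1 = w_1/‖w_1‖ = (3, -3, -3, 2)/5.5678 = (0.5388, -0.5388, -0.5388, 0.3592).
r_{12} = e_1·w_2 = -5.0289.
u_2 = w_2 + 5.0289·e_1 = (-0.2903, -0.7097, 0.2903, -0.1935).
‖u_2‖ = 0.8424, so e_2 = (-0.3446, -0.8424, 0.3446, -0.2298).
Qᵀb = (0.3592, 3.3314).
Back-substitute: x_2 = 3.3314/0.8424 = 3.9545.
x_1 = (0.3592 + 5.0289·3.9545)/5.5678 = 3.6364.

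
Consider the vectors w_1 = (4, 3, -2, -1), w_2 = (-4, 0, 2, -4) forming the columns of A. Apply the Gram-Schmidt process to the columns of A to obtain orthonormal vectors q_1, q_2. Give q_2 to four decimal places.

q_2 = (-0.3562, 0.3053, 0.1781, -0.8650)

w_1 = (4, 3, -2, -1); ‖w_1‖ = 5.4772, so q_1 = (0.7303, 0.5477, -0.3651, -0.1826).
q_1·w_2 = 0.7303·(-4) + 0.5477·0 + (-0.3651)·2 + (-0.1826)·(-4) = -2.9212.
u_2 = w_2 + 2.9212·q_1 = (-1.8667, 1.6000, 0.9333, -4.5333).
‖u_2‖ = 5.2409, so q_2 = (-0.3562, 0.3053, 0.1781, -0.8650).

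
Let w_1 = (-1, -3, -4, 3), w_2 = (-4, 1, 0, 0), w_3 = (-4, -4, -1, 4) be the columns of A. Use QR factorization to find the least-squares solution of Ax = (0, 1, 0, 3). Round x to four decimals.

x = (0.0287, -0.0543, 0.1578)

w_1 = (-1, -3, -4, 3); ‖w_1‖ = 5.9161, so q_1 = (-0.1690, -0.5071, -0.6761, 0.5071).
q_1·w_2 = (-0.1690)·(-4) + (-0.5071)·1 + (-0.6761)·0 + 0.5071·0 = 0.1690.
u_2 = w_2 − 0.1690·q_1 = (-3.9714, 1.0857, 0.1143, -0.0857).
‖u_2‖ = 4.1196, so q_2 = (-0.9640, 0.2635, 0.0277, -0.0208).
q_1·w_3 = (-0.1690)·(-4) + (-0.5071)·(-4) + (-0.6761)·(-1) + 0.5071·4 = 5.4090; q_2·w_3 = (-0.9640)·(-4) + 0.2635·(-4) + 0.0277·(-1) + (-0.0208)·4 = 2.6909.
u_3 = w_3 − 5.4090·q_1 − 2.6909·q_2 = (-0.4916, -1.9663, 2.5825, 1.3131).
‖u_3‖ = 3.5358, so q_3 = (-0.1390, -0.5561, 0.7304, 0.3714).
Qᵀb = (1.0142, 0.2011, 0.5580).
Back-substitute: x_3 = 0.5580/3.5358 = 0.1578.
x_2 = (0.2011 − 2.6909·0.1578)/4.1196 = -0.0543.
x_1 = (1.0142 − 0.1690·(-0.0543) − 5.4090·0.1578)/5.9161 = 0.0287.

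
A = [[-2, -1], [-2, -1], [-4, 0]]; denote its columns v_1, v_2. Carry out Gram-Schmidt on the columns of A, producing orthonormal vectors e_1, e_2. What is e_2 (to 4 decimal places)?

e_2 = (-0.5774, -0.5774, 0.5774)

v_1 = (-2, -2, -4); ‖v_1‖ = 4.8990, so e_1 = (-0.4082, -0.4082, -0.8165).
e_1·v_2 = (-0.4082)·(-1) + (-0.4082)·(-1) + (-0.8165)·0 = 0.8165.
u_2 = v_2 − 0.8165·e_1 = (-0.6667, -0.6667, 0.6667).
‖u_2‖ = 1.1547, so e_2 = (-0.5774, -0.5774, 0.5774).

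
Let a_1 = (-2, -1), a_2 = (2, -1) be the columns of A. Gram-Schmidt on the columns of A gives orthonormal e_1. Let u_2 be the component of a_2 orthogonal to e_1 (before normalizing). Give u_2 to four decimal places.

u_2 = (0.8000, -1.6000)

a_1 = (-2, -1); ‖a_1‖ = 2.2361, so e_1 = (-0.8944, -0.4472).
e_1·a_2 = (-0.8944)·2 + (-0.4472)·(-1) = -1.3416.
u_2 = a_2 + 1.3416·e_1 = (0.8000, -1.6000).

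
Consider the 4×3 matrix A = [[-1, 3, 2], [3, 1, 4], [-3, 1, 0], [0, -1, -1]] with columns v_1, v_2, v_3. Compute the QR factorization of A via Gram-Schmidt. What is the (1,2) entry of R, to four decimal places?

v_1 = (-1, 3, -3, 0); ‖v_1‖ = 4.3589, so e_1 = (-0.2294, 0.6882, -0.6882, 0.0000).
r_{12} = e_1·v_2 = -0.6882.

r_{12} = -0.6882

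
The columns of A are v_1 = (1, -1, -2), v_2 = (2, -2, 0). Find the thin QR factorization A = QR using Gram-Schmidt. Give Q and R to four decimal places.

Q = [[0.4082, 0.5774], [-0.4082, -0.5774], [-0.8165, 0.5774]], R = [[2.4495, 1.6330], [0.0000, 2.3094]]

v_1 = (1, -1, -2); ‖v_1‖ = 2.4495, so q_1 = (0.4082, -0.4082, -0.8165).
q_1·v_2 = 0.4082·2 + (-0.4082)·(-2) + (-0.8165)·0 = 1.6330.
u_2 = v_2 − 1.6330·q_1 = (1.3333, -1.3333, 1.3333).
‖u_2‖ = 2.3094, so q_2 = (0.5774, -0.5774, 0.5774).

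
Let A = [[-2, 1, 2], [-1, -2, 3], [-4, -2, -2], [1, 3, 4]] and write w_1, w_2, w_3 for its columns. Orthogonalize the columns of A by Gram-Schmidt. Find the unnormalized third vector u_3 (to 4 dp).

u_3 = (0.9345, 4.3673, -1.0909, 1.8727)

e_1 = w_1/‖w_1‖ = (-2, -1, -4, 1)/4.6904 = (-0.4264, -0.2132, -0.8528, 0.2132).
r_{12} = e_1·w_2 = 2.3452.
u_2 = w_2 − 2.3452·e_1 = (2.0000, -1.5000, 0.0000, 2.5000).
‖u_2‖ = 3.5355, so e_2 = (0.5657, -0.4243, 0.0000, 0.7071).
r_{13} = e_1·w_3 = 1.0660; r_{23} = e_2·w_3 = 2.6870.
u_3 = w_3 − 1.0660·e_1 − 2.6870·e_2 = (0.9345, 4.3673, -1.0909, 1.8727).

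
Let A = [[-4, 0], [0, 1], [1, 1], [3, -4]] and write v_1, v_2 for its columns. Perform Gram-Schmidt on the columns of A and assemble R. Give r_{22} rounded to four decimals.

r_{22} = 3.6532

v_1 = (-4, 0, 1, 3); ‖v_1‖ = 5.0990, so e_1 = (-0.7845, 0.0000, 0.1961, 0.5883).
e_1·v_2 = (-0.7845)·0 + 0.0000·1 + 0.1961·1 + 0.5883·(-4) = -2.1573.
u_2 = v_2 + 2.1573·e_1 = (-1.6923, 1.0000, 1.4231, -2.7308).
r_{22} = ‖u_2‖ = 3.6532.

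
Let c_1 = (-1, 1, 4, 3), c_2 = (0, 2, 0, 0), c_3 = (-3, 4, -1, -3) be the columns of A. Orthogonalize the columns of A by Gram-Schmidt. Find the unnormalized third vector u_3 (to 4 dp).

u_3 = (-3.3846, 0.0000, 0.5385, -1.8462)

c_1 = (-1, 1, 4, 3); ‖c_1‖ = 5.1962, so q_1 = (-0.1925, 0.1925, 0.7698, 0.5774).
q_1·c_2 = (-0.1925)·0 + 0.1925·2 + 0.7698·0 + 0.5774·0 = 0.3849.
u_2 = c_2 − 0.3849·q_1 = (0.0741, 1.9259, -0.2963, -0.2222).
‖u_2‖ = 1.9626, so q_2 = (0.0377, 0.9813, -0.1510, -0.1132).
q_1·c_3 = (-0.1925)·(-3) + 0.1925·4 + 0.7698·(-1) + 0.5774·(-3) = -1.1547; q_2·c_3 = 0.0377·(-3) + 0.9813·4 + (-0.1510)·(-1) + (-0.1132)·(-3) = 4.3027.
u_3 = c_3 + 1.1547·q_1 − 4.3027·q_2 = (-3.3846, 0.0000, 0.5385, -1.8462).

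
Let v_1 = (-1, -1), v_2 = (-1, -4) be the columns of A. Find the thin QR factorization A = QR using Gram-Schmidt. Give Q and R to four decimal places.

Q = [[-0.7071, 0.7071], [-0.7071, -0.7071]], R = [[1.4142, 3.5355], [0.0000, 2.1213]]

v_1 = (-1, -1); ‖v_1‖ = 1.4142, so e_1 = (-0.7071, -0.7071).
e_1·v_2 = (-0.7071)·(-1) + (-0.7071)·(-4) = 3.5355.
u_2 = v_2 − 3.5355·e_1 = (1.5000, -1.5000).
‖u_2‖ = 2.1213, so e_2 = (0.7071, -0.7071).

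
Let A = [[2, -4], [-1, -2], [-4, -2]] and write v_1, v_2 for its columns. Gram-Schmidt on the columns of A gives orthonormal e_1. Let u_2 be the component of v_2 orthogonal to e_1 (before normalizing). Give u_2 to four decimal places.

v_1 = (2, -1, -4); ‖v_1‖ = 4.5826, so e_1 = (0.4364, -0.2182, -0.8729).
e_1·v_2 = 0.4364·(-4) + (-0.2182)·(-2) + (-0.8729)·(-2) = 0.4364.
u_2 = v_2 − 0.4364·e_1 = (-4.1905, -1.9048, -1.6190).

u_2 = (-4.1905, -1.9048, -1.6190)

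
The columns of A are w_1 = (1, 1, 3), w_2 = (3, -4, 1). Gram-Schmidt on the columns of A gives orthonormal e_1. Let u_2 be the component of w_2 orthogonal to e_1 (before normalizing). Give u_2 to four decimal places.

e_1 = w_1/‖w_1‖ = (1, 1, 3)/3.3166 = (0.3015, 0.3015, 0.9045).
r_{12} = e_1·w_2 = 0.6030.
u_2 = w_2 − 0.6030·e_1 = (2.8182, -4.1818, 0.4545).

u_2 = (2.8182, -4.1818, 0.4545)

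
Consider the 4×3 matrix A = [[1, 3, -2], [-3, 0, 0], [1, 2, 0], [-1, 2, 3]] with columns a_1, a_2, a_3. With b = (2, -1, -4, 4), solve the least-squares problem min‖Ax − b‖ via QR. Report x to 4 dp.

a_1 = (1, -3, 1, -1); ‖a_1‖ = 3.4641, so e_1 = (0.2887, -0.8660, 0.2887, -0.2887).
e_1·a_2 = 0.2887·3 + (-0.8660)·0 + 0.2887·2 + (-0.2887)·2 = 0.8660.
u_2 = a_2 − 0.8660·e_1 = (2.7500, 0.7500, 1.7500, 2.2500).
‖u_2‖ = 4.0311, so e_2 = (0.6822, 0.1861, 0.4341, 0.5582).
e_1·a_3 = 0.2887·(-2) + (-0.8660)·0 + 0.2887·0 + (-0.2887)·3 = -1.4434; e_2·a_3 = 0.6822·(-2) + 0.1861·0 + 0.4341·0 + 0.5582·3 = 0.3101.
u_3 = a_3 + 1.4434·e_1 − 0.3101·e_2 = (-1.7949, -1.3077, 0.2821, 2.4103).
‖u_3‖ = 3.2895, so e_3 = (-0.5456, -0.3975, 0.0857, 0.7327).
Qᵀb = (-0.8660, 1.6745, 1.8942).
Back-substitute: x_3 = 1.8942/3.2895 = 0.5758.
x_2 = (1.6745 − 0.3101·0.5758)/4.0311 = 0.3711.
x_1 = (-0.8660 − 0.8660·0.3711 + 1.4434·0.5758)/3.4641 = -0.1028.

x = (-0.1028, 0.3711, 0.5758)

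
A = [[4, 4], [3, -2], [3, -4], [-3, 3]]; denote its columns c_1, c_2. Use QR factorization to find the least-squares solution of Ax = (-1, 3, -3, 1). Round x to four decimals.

x = (-0.1433, 0.0761)

e_1 = c_1/‖c_1‖ = (4, 3, 3, -3)/6.5574 = (0.6100, 0.4575, 0.4575, -0.4575).
r_{12} = e_1·c_2 = -1.6775.
u_2 = c_2 + 1.6775·e_1 = (5.0233, -1.2326, -3.2326, 2.2326).
‖u_2‖ = 6.4951, so e_2 = (0.7734, -0.1898, -0.4977, 0.3437).
Qᵀb = (-1.0675, 0.4941).
Back-substitute: x_2 = 0.4941/6.4951 = 0.0761.
x_1 = (-1.0675 + 1.6775·0.0761)/6.5574 = -0.1433.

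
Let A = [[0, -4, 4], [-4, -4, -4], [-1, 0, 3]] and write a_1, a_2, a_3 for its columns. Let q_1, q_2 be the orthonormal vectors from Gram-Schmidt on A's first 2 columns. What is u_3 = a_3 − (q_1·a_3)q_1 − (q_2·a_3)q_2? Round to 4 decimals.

q_1 = a_1/‖a_1‖ = (0, -4, -1)/4.1231 = (0.0000, -0.9701, -0.2425).
r_{12} = q_1·a_2 = 3.8806.
u_2 = a_2 − 3.8806·q_1 = (-4.0000, -0.2353, 0.9412).
‖u_2‖ = 4.1160, so q_2 = (-0.9718, -0.0572, 0.2287).
r_{13} = q_1·a_3 = 3.1530; r_{23} = q_2·a_3 = -2.9726.
u_3 = a_3 − 3.1530·q_1 + 2.9726·q_2 = (1.1111, -1.1111, 4.4444).

u_3 = (1.1111, -1.1111, 4.4444)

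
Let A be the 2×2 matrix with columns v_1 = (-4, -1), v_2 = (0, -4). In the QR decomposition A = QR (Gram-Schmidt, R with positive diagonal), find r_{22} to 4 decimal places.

v_1 = (-4, -1); ‖v_1‖ = 4.1231, so q_1 = (-0.9701, -0.2425).
q_1·v_2 = (-0.9701)·0 + (-0.2425)·(-4) = 0.9701.
u_2 = v_2 − 0.9701·q_1 = (0.9412, -3.7647).
r_{22} = ‖u_2‖ = 3.8806.

r_{22} = 3.8806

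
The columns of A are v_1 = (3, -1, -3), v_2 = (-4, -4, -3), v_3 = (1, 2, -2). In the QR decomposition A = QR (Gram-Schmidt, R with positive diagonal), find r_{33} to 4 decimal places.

e_1 = v_1/‖v_1‖ = (3, -1, -3)/4.3589 = (0.6882, -0.2294, -0.6882).
r_{12} = e_1·v_2 = 0.2294.
u_2 = v_2 − 0.2294·e_1 = (-4.1579, -3.9474, -2.8421).
‖u_2‖ = 6.3990, so e_2 = (-0.6498, -0.6169, -0.4441).
r_{13} = e_1·v_3 = 1.6059; r_{23} = e_2·v_3 = -0.9952.
u_3 = v_3 − 1.6059·e_1 + 0.9952·e_2 = (-0.7519, 1.7545, -1.3368).
r_{33} = ‖u_3‖ = 2.3304.

r_{33} = 2.3304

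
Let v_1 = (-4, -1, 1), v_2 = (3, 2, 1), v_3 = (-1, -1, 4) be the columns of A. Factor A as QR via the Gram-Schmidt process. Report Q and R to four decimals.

Q = [[-0.9428, 0.0517, 0.3293], [-0.2357, 0.5950, -0.7683], [0.2357, 0.8020, 0.5488]], R = [[4.2426, -3.0641, 2.1213], [0.0000, 2.1473, 2.5613], [0.0000, 0.0000, 2.6343]]

v_1 = (-4, -1, 1); ‖v_1‖ = 4.2426, so q_1 = (-0.9428, -0.2357, 0.2357).
q_1·v_2 = (-0.9428)·3 + (-0.2357)·2 + 0.2357·1 = -3.0641.
u_2 = v_2 + 3.0641·q_1 = (0.1111, 1.2778, 1.7222).
‖u_2‖ = 2.1473, so q_2 = (0.0517, 0.5950, 0.8020).
q_1·v_3 = (-0.9428)·(-1) + (-0.2357)·(-1) + 0.2357·4 = 2.1213; q_2·v_3 = 0.0517·(-1) + 0.5950·(-1) + 0.8020·4 = 2.5613.
u_3 = v_3 − 2.1213·q_1 − 2.5613·q_2 = (0.8675, -2.0241, 1.4458).
‖u_3‖ = 2.6343, so q_3 = (0.3293, -0.7683, 0.5488).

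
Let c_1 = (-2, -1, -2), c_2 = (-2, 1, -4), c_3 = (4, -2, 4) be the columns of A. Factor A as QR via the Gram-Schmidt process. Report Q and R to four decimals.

c_1 = (-2, -1, -2); ‖c_1‖ = 3.0000, so e_1 = (-0.6667, -0.3333, -0.6667).
e_1·c_2 = (-0.6667)·(-2) + (-0.3333)·1 + (-0.6667)·(-4) = 3.6667.
u_2 = c_2 − 3.6667·e_1 = (0.4444, 2.2222, -1.5556).
‖u_2‖ = 2.7487, so e_2 = (0.1617, 0.8085, -0.5659).
e_1·c_3 = (-0.6667)·4 + (-0.3333)·(-2) + (-0.6667)·4 = -4.6667; e_2·c_3 = 0.1617·4 + 0.8085·(-2) + (-0.5659)·4 = -3.2338.
u_3 = c_3 + 4.6667·e_1 + 3.2338·e_2 = (1.4118, -0.9412, -0.9412).
‖u_3‖ = 1.9403, so e_3 = (0.7276, -0.4851, -0.4851).

Q = [[-0.6667, 0.1617, 0.7276], [-0.3333, 0.8085, -0.4851], [-0.6667, -0.5659, -0.4851]], R = [[3.0000, 3.6667, -4.6667], [0.0000, 2.7487, -3.2338], [0.0000, 0.0000, 1.9403]]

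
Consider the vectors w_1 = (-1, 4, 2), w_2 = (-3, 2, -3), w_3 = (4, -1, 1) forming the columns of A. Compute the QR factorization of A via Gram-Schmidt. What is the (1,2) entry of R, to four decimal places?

w_1 = (-1, 4, 2); ‖w_1‖ = 4.5826, so q_1 = (-0.2182, 0.8729, 0.4364).
r_{12} = q_1·w_2 = 1.0911.

r_{12} = 1.0911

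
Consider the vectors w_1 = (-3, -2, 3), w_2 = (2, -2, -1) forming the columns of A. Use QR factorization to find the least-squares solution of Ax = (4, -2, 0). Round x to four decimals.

x = (-0.0694, 1.2948)

w_1 = (-3, -2, 3); ‖w_1‖ = 4.6904, so q_1 = (-0.6396, -0.4264, 0.6396).
q_1·w_2 = (-0.6396)·2 + (-0.4264)·(-2) + 0.6396·(-1) = -1.0660.
u_2 = w_2 + 1.0660·q_1 = (1.3182, -2.4545, -0.3182).
‖u_2‖ = 2.8042, so q_2 = (0.4701, -0.8753, -0.1135).
Qᵀb = (-1.7056, 3.6309).
Back-substitute: x_2 = 3.6309/2.8042 = 1.2948.
x_1 = (-1.7056 + 1.0660·1.2948)/4.6904 = -0.0694.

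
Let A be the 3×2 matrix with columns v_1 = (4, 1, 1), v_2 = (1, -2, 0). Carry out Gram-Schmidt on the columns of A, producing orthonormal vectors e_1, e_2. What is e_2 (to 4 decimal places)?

e_2 = (0.2542, -0.9658, -0.0508)

e_1 = v_1/‖v_1‖ = (4, 1, 1)/4.2426 = (0.9428, 0.2357, 0.2357).
r_{12} = e_1·v_2 = 0.4714.
u_2 = v_2 − 0.4714·e_1 = (0.5556, -2.1111, -0.1111).
‖u_2‖ = 2.1858, so e_2 = (0.2542, -0.9658, -0.0508).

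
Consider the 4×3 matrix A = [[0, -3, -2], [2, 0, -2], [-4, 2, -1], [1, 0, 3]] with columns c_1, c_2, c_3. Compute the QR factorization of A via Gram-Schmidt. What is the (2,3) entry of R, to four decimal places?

r_{23} = 1.6302

c_1 = (0, 2, -4, 1); ‖c_1‖ = 4.5826, so q_1 = (0.0000, 0.4364, -0.8729, 0.2182).
q_1·c_2 = 0.0000·(-3) + 0.4364·0 + (-0.8729)·2 + 0.2182·0 = -1.7457.
u_2 = c_2 + 1.7457·q_1 = (-3.0000, 0.7619, 0.4762, 0.3810).
‖u_2‖ = 3.1547, so q_2 = (-0.9510, 0.2415, 0.1509, 0.1208).
r_{23} = q_2·c_3 = 1.6302.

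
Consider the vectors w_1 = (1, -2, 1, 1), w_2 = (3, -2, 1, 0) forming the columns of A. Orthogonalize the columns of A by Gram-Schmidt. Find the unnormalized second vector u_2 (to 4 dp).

w_1 = (1, -2, 1, 1); ‖w_1‖ = 2.6458, so e_1 = (0.3780, -0.7559, 0.3780, 0.3780).
e_1·w_2 = 0.3780·3 + (-0.7559)·(-2) + 0.3780·1 + 0.3780·0 = 3.0237.
u_2 = w_2 − 3.0237·e_1 = (1.8571, 0.2857, -0.1429, -1.1429).

u_2 = (1.8571, 0.2857, -0.1429, -1.1429)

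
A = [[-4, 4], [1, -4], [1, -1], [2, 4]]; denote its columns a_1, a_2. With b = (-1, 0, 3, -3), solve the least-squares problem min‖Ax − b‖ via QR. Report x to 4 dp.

a_1 = (-4, 1, 1, 2); ‖a_1‖ = 4.6904, so e_1 = (-0.8528, 0.2132, 0.2132, 0.4264).
e_1·a_2 = (-0.8528)·4 + 0.2132·(-4) + 0.2132·(-1) + 0.4264·4 = -2.7716.
u_2 = a_2 + 2.7716·e_1 = (1.6364, -3.4091, -0.4091, 5.1818).
‖u_2‖ = 6.4279, so e_2 = (0.2546, -0.5304, -0.0636, 0.8061).
Qᵀb = (0.2132, -2.8639).
Back-substitute: x_2 = -2.8639/6.4279 = -0.4455.
x_1 = (0.2132 + 2.7716·(-0.4455))/4.6904 = -0.2178.

x = (-0.2178, -0.4455)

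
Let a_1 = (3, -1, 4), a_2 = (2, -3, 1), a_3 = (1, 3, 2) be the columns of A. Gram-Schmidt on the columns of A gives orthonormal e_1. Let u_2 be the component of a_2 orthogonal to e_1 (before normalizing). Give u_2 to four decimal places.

e_1 = a_1/‖a_1‖ = (3, -1, 4)/5.0990 = (0.5883, -0.1961, 0.7845).
r_{12} = e_1·a_2 = 2.5495.
u_2 = a_2 − 2.5495·e_1 = (0.5000, -2.5000, -1.0000).

u_2 = (0.5000, -2.5000, -1.0000)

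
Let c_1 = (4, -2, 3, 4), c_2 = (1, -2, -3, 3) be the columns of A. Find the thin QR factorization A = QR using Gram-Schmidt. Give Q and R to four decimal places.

c_1 = (4, -2, 3, 4); ‖c_1‖ = 6.7082, so e_1 = (0.5963, -0.2981, 0.4472, 0.5963).
e_1·c_2 = 0.5963·1 + (-0.2981)·(-2) + 0.4472·(-3) + 0.5963·3 = 1.6398.
u_2 = c_2 − 1.6398·e_1 = (0.0222, -1.5111, -3.7333, 2.0222).
‖u_2‖ = 4.5068, so e_2 = (0.0049, -0.3353, -0.8284, 0.4487).

Q = [[0.5963, 0.0049], [-0.2981, -0.3353], [0.4472, -0.8284], [0.5963, 0.4487]], R = [[6.7082, 1.6398], [0.0000, 4.5068]]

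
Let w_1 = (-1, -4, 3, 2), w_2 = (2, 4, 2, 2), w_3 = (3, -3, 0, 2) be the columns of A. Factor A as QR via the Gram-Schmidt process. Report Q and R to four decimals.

w_1 = (-1, -4, 3, 2); ‖w_1‖ = 5.4772, so e_1 = (-0.1826, -0.7303, 0.5477, 0.3651).
e_1·w_2 = (-0.1826)·2 + (-0.7303)·4 + 0.5477·2 + 0.3651·2 = -1.4606.
u_2 = w_2 + 1.4606·e_1 = (1.7333, 2.9333, 2.8000, 2.5333).
‖u_2‖ = 5.0859, so e_2 = (0.3408, 0.5768, 0.5505, 0.4981).
e_1·w_3 = (-0.1826)·3 + (-0.7303)·(-3) + 0.5477·0 + 0.3651·2 = 2.3735; e_2·w_3 = 0.3408·3 + 0.5768·(-3) + 0.5505·0 + 0.4981·2 = 0.2884.
u_3 = w_3 − 2.3735·e_1 − 0.2884·e_2 = (3.3351, -1.4330, -1.4588, 0.9897).
‖u_3‖ = 4.0353, so e_3 = (0.8265, -0.3551, -0.3615, 0.2453).

Q = [[-0.1826, 0.3408, 0.8265], [-0.7303, 0.5768, -0.3551], [0.5477, 0.5505, -0.3615], [0.3651, 0.4981, 0.2453]], R = [[5.4772, -1.4606, 2.3735], [0.0000, 5.0859, 0.2884], [0.0000, 0.0000, 4.0353]]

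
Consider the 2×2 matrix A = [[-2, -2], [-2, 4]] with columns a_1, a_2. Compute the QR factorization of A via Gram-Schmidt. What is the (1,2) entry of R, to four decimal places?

r_{12} = -1.4142

q_1 = a_1/‖a_1‖ = (-2, -2)/2.8284 = (-0.7071, -0.7071).
r_{12} = q_1·a_2 = -1.4142.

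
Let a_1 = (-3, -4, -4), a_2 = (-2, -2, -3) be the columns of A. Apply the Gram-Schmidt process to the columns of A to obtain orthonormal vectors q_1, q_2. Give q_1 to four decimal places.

q_1 = (-0.4685, -0.6247, -0.6247)

a_1 = (-3, -4, -4); ‖a_1‖ = 6.4031, so q_1 = (-0.4685, -0.6247, -0.6247).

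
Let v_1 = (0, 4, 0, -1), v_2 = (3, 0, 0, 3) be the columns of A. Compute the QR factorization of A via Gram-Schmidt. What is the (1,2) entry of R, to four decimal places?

r_{12} = -0.7276

q_1 = v_1/‖v_1‖ = (0, 4, 0, -1)/4.1231 = (0.0000, 0.9701, 0.0000, -0.2425).
r_{12} = q_1·v_2 = -0.7276.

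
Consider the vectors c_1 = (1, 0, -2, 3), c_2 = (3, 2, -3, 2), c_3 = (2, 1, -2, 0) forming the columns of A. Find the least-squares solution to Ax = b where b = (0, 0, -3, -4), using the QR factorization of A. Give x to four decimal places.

c_1 = (1, 0, -2, 3); ‖c_1‖ = 3.7417, so q_1 = (0.2673, 0.0000, -0.5345, 0.8018).
q_1·c_2 = 0.2673·3 + 0.0000·2 + (-0.5345)·(-3) + 0.8018·2 = 4.0089.
u_2 = c_2 − 4.0089·q_1 = (1.9286, 2.0000, -0.8571, -1.2143).
‖u_2‖ = 3.1510, so q_2 = (0.6121, 0.6347, -0.2720, -0.3854).
q_1·c_3 = 0.2673·2 + 0.0000·1 + (-0.5345)·(-2) + 0.8018·0 = 1.6036; q_2·c_3 = 0.6121·2 + 0.6347·1 + (-0.2720)·(-2) + (-0.3854)·0 = 2.4029.
u_3 = c_3 − 1.6036·q_1 − 2.4029·q_2 = (0.1007, -0.5252, -0.4892, -0.3597).
‖u_3‖ = 0.8091, so q_3 = (0.1245, -0.6491, -0.6046, -0.4446).
Qᵀb = (-1.6036, 2.3576, 3.5921).
Back-substitute: x_3 = 3.5921/0.8091 = 4.4396.
x_2 = (2.3576 − 2.4029·4.4396)/3.1510 = -2.6374.
x_1 = (-1.6036 − 4.0089·(-2.6374) − 1.6036·4.4396)/3.7417 = 0.4945.

x = (0.4945, -2.6374, 4.4396)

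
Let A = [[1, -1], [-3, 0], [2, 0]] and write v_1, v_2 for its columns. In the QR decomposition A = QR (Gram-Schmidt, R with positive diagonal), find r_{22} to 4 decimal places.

r_{22} = 0.9636

v_1 = (1, -3, 2); ‖v_1‖ = 3.7417, so q_1 = (0.2673, -0.8018, 0.5345).
q_1·v_2 = 0.2673·(-1) + (-0.8018)·0 + 0.5345·0 = -0.2673.
u_2 = v_2 + 0.2673·q_1 = (-0.9286, -0.2143, 0.1429).
r_{22} = ‖u_2‖ = 0.9636.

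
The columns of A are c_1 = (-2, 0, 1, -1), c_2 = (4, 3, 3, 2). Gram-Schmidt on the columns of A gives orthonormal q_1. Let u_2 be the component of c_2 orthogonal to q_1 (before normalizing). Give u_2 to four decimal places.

q_1 = c_1/‖c_1‖ = (-2, 0, 1, -1)/2.4495 = (-0.8165, 0.0000, 0.4082, -0.4082).
r_{12} = q_1·c_2 = -2.8577.
u_2 = c_2 + 2.8577·q_1 = (1.6667, 3.0000, 4.1667, 0.8333).

u_2 = (1.6667, 3.0000, 4.1667, 0.8333)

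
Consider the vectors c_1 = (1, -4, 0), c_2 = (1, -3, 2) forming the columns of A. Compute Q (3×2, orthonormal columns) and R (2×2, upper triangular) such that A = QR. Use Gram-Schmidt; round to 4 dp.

q_1 = c_1/‖c_1‖ = (1, -4, 0)/4.1231 = (0.2425, -0.9701, 0.0000).
r_{12} = q_1·c_2 = 3.1530.
u_2 = c_2 − 3.1530·q_1 = (0.2353, 0.0588, 2.0000).
‖u_2‖ = 2.0147, so q_2 = (0.1168, 0.0292, 0.9927).

Q = [[0.2425, 0.1168], [-0.9701, 0.0292], [0.0000, 0.9927]], R = [[4.1231, 3.1530], [0.0000, 2.0147]]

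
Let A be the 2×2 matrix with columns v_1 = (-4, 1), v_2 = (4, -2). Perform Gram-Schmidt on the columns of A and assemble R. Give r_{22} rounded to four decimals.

r_{22} = 0.9701

e_1 = v_1/‖v_1‖ = (-4, 1)/4.1231 = (-0.9701, 0.2425).
r_{12} = e_1·v_2 = -4.3656.
u_2 = v_2 + 4.3656·e_1 = (-0.2353, -0.9412).
r_{22} = ‖u_2‖ = 0.9701.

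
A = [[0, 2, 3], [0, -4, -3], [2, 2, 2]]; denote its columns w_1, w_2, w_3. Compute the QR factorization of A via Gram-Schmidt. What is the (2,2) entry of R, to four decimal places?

e_1 = w_1/‖w_1‖ = (0, 0, 2)/2.0000 = (0.0000, 0.0000, 1.0000).
r_{12} = e_1·w_2 = 2.0000.
u_2 = w_2 − 2.0000·e_1 = (2.0000, -4.0000, 0.0000).
r_{22} = ‖u_2‖ = 4.4721.

r_{22} = 4.4721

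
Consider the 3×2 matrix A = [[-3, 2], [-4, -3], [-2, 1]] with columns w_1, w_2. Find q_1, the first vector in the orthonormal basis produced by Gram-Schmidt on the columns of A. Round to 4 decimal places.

w_1 = (-3, -4, -2); ‖w_1‖ = 5.3852, so q_1 = (-0.5571, -0.7428, -0.3714).

q_1 = (-0.5571, -0.7428, -0.3714)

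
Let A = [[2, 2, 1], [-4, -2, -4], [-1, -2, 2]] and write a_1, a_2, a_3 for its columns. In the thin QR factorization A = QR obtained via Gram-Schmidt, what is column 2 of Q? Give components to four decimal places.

q_1 = a_1/‖a_1‖ = (2, -4, -1)/4.5826 = (0.4364, -0.8729, -0.2182).
r_{12} = q_1·a_2 = 3.0551.
u_2 = a_2 − 3.0551·q_1 = (0.6667, 0.6667, -1.3333).
‖u_2‖ = 1.6330, so q_2 = (0.4082, 0.4082, -0.8165).

q_2 = (0.4082, 0.4082, -0.8165)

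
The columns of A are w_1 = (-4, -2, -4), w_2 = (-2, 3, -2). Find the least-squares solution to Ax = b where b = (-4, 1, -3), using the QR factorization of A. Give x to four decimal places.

x = (0.5312, 0.6875)

w_1 = (-4, -2, -4); ‖w_1‖ = 6.0000, so q_1 = (-0.6667, -0.3333, -0.6667).
q_1·w_2 = (-0.6667)·(-2) + (-0.3333)·3 + (-0.6667)·(-2) = 1.6667.
u_2 = w_2 − 1.6667·q_1 = (-0.8889, 3.5556, -0.8889).
‖u_2‖ = 3.7712, so q_2 = (-0.2357, 0.9428, -0.2357).
Qᵀb = (4.3333, 2.5927).
Back-substitute: x_2 = 2.5927/3.7712 = 0.6875.
x_1 = (4.3333 − 1.6667·0.6875)/6.0000 = 0.5312.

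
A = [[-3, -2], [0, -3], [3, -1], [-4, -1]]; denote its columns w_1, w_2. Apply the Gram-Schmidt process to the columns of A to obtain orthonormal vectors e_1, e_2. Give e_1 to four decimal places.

e_1 = (-0.5145, 0.0000, 0.5145, -0.6860)

e_1 = w_1/‖w_1‖ = (-3, 0, 3, -4)/5.8310 = (-0.5145, 0.0000, 0.5145, -0.6860).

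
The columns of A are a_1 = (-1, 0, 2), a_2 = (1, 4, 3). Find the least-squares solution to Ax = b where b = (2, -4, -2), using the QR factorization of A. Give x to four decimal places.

x = (-0.5333, -0.6667)

a_1 = (-1, 0, 2); ‖a_1‖ = 2.2361, so q_1 = (-0.4472, 0.0000, 0.8944).
q_1·a_2 = (-0.4472)·1 + 0.0000·4 + 0.8944·3 = 2.2361.
u_2 = a_2 − 2.2361·q_1 = (2.0000, 4.0000, 1.0000).
‖u_2‖ = 4.5826, so q_2 = (0.4364, 0.8729, 0.2182).
Qᵀb = (-2.6833, -3.0551).
Back-substitute: x_2 = -3.0551/4.5826 = -0.6667.
x_1 = (-2.6833 − 2.2361·(-0.6667))/2.2361 = -0.5333.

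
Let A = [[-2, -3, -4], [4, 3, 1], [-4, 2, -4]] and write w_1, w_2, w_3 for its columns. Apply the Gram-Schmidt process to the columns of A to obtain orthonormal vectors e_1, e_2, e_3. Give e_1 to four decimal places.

e_1 = (-0.3333, 0.6667, -0.6667)

e_1 = w_1/‖w_1‖ = (-2, 4, -4)/6.0000 = (-0.3333, 0.6667, -0.6667).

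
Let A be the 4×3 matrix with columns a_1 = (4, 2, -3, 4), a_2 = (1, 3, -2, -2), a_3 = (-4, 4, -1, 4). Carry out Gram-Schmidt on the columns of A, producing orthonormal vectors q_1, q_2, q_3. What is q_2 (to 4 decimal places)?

a_1 = (4, 2, -3, 4); ‖a_1‖ = 6.7082, so q_1 = (0.5963, 0.2981, -0.4472, 0.5963).
q_1·a_2 = 0.5963·1 + 0.2981·3 + (-0.4472)·(-2) + 0.5963·(-2) = 1.1926.
u_2 = a_2 − 1.1926·q_1 = (0.2889, 2.6444, -1.4667, -2.7111).
‖u_2‖ = 4.0716, so q_2 = (0.0710, 0.6495, -0.3602, -0.6659).

q_2 = (0.0710, 0.6495, -0.3602, -0.6659)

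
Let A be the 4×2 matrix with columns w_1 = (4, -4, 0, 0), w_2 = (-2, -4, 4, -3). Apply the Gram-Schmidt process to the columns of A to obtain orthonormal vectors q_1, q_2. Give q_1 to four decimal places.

q_1 = (0.7071, -0.7071, 0.0000, 0.0000)

w_1 = (4, -4, 0, 0); ‖w_1‖ = 5.6569, so q_1 = (0.7071, -0.7071, 0.0000, 0.0000).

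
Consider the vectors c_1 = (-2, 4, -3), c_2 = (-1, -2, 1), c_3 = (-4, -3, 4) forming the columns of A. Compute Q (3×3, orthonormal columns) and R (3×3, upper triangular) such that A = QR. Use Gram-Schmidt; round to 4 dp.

c_1 = (-2, 4, -3); ‖c_1‖ = 5.3852, so e_1 = (-0.3714, 0.7428, -0.5571).
e_1·c_2 = (-0.3714)·(-1) + 0.7428·(-2) + (-0.5571)·1 = -1.6713.
u_2 = c_2 + 1.6713·e_1 = (-1.6207, -0.7586, 0.0690).
‖u_2‖ = 1.7908, so e_2 = (-0.9050, -0.4236, 0.0385).
e_1·c_3 = (-0.3714)·(-4) + 0.7428·(-3) + (-0.5571)·4 = -2.9711; e_2·c_3 = (-0.9050)·(-4) + (-0.4236)·(-3) + 0.0385·4 = 5.0450.
u_3 = c_3 + 2.9711·e_1 − 5.0450·e_2 = (-0.5376, 1.3441, 2.1505).
‖u_3‖ = 2.5924, so e_3 = (-0.2074, 0.5185, 0.8296).

Q = [[-0.3714, -0.9050, -0.2074], [0.7428, -0.4236, 0.5185], [-0.5571, 0.0385, 0.8296]], R = [[5.3852, -1.6713, -2.9711], [0.0000, 1.7908, 5.0450], [0.0000, 0.0000, 2.5924]]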